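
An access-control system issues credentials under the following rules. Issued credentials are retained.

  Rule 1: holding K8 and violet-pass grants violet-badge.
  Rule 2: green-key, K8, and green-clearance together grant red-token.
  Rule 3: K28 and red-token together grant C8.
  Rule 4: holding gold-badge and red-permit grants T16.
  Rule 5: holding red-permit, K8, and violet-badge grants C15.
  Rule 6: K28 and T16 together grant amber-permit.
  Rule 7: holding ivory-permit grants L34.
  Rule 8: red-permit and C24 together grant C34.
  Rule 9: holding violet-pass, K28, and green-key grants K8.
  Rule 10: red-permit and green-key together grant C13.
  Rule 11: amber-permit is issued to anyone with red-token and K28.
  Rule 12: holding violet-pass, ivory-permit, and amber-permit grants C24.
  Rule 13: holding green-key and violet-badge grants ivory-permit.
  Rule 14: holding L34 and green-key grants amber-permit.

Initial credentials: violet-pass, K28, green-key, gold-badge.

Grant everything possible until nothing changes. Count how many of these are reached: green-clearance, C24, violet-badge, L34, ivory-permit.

4

Holding violet-pass, K28, and green-key grants K8 (Rule 9).
Holding K8 and violet-pass grants violet-badge (Rule 1).
Holding green-key and violet-badge grants ivory-permit (Rule 13).
Holding ivory-permit grants L34 (Rule 7).
Holding L34 and green-key grants amber-permit (Rule 14).
Holding violet-pass, ivory-permit, and amber-permit grants C24 (Rule 12).
No rule produces green-clearance, and it is not given.
C24: reached.
violet-badge: reached.
L34: reached.
ivory-permit: reached.
Reached: C24, violet-badge, L34, and ivory-permit — 4 of the 5.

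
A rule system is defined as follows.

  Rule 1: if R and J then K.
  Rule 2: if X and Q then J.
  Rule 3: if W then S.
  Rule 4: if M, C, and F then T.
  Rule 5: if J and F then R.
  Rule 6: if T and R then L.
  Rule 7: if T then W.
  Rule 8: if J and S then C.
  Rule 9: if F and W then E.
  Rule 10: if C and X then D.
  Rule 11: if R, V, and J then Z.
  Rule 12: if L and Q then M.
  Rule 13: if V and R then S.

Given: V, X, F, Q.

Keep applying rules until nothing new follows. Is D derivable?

Yes

X and Q hold, so J follows (Rule 2).
J and F hold, so R follows (Rule 5).
V and R hold, so S follows (Rule 13).
J and S hold, so C follows (Rule 8).
From C and X, Rule 10 gives D.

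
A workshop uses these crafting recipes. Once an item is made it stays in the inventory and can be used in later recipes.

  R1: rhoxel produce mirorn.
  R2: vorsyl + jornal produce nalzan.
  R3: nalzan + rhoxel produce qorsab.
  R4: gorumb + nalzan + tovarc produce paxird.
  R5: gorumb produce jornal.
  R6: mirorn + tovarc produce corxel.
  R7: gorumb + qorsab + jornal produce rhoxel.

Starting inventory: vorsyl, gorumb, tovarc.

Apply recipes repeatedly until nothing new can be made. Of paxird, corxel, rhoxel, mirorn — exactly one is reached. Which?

Using R5, gorumb makes jornal.
Using R2, vorsyl and jornal make nalzan.
Using R4, gorumb, nalzan, and tovarc make paxird.
mirorn would need rhoxel (R1), but rhoxel is never obtained. corxel would need mirorn and tovarc (R6), but mirorn is never obtained. rhoxel would need gorumb, qorsab, and jornal (R7), but qorsab is never obtained.

paxird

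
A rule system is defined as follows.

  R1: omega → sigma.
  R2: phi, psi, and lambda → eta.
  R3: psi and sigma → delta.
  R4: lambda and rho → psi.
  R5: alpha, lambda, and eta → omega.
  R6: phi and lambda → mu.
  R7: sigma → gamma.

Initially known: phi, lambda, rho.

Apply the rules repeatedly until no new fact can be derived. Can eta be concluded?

Yes

From lambda and rho, R4 gives psi.
phi, psi, and lambda hold, so eta follows (R2).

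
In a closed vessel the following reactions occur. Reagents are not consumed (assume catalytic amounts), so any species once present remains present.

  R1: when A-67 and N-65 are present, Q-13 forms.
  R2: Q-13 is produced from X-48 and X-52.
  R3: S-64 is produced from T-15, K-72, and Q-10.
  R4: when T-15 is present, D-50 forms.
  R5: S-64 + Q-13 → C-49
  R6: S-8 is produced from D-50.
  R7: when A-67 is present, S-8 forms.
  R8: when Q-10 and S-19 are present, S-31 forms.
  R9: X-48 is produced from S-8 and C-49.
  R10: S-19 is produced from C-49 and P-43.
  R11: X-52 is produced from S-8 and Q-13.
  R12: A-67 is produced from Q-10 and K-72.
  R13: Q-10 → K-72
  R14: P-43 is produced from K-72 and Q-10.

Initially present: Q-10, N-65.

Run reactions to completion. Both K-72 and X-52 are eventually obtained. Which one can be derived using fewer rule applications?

K-72: Q-10 present → K-72 forms (R13). [1 rule application]
X-52: Q-10 present → K-72 forms (R13). Q-10 and K-72 present → A-67 forms (R12). A-67 and N-65 present → Q-13 forms (R1). A-67 present → S-8 forms (R7). S-8 and Q-13 present → X-52 forms (R11). [5 rule applications]
K-72 needs fewer.

K-72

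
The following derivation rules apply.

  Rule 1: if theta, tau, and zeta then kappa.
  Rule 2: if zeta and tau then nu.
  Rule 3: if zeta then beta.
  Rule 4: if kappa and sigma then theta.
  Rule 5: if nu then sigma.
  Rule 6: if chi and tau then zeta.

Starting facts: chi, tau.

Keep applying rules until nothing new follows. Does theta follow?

No

theta would need kappa and sigma (Rule 4), but kappa is never established.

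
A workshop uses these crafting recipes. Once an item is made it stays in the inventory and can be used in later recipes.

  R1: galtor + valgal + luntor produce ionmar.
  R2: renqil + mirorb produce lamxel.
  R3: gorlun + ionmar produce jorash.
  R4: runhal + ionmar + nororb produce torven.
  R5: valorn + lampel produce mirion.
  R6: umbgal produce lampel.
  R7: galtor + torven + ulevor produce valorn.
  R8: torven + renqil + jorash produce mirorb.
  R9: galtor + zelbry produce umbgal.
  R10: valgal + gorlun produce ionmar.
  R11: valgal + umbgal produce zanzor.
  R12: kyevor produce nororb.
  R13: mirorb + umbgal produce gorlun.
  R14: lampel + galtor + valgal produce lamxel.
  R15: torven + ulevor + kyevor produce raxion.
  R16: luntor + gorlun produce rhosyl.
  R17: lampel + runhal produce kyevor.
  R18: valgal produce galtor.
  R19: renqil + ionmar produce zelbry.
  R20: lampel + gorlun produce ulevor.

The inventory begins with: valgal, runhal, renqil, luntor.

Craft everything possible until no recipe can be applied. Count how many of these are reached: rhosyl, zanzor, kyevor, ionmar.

valgal → galtor (R18).
galtor + valgal + luntor → ionmar (R1).
renqil + ionmar → zelbry (R19).
Using R9, galtor and zelbry make umbgal.
valgal + umbgal → zanzor (R11).
Using R6, umbgal makes lampel.
lampel + runhal → kyevor (R17).
rhosyl would need luntor and gorlun (R16), but gorlun is never obtained.
zanzor: reached.
kyevor: reached.
ionmar: reached.
Reached: zanzor, kyevor, and ionmar — 3 of the 4.

3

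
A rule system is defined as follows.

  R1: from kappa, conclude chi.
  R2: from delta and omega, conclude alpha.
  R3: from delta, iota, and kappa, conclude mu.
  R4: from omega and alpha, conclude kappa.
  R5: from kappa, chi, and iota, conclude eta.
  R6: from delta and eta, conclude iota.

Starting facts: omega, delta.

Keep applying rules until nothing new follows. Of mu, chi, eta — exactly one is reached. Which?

chi

delta and omega hold, so alpha follows (R2).
From omega and alpha, R4 gives kappa.
From kappa, R1 gives chi.
eta would need kappa, chi, and iota (R5), but iota is never established. mu would need delta, iota, and kappa (R3), but iota is never established.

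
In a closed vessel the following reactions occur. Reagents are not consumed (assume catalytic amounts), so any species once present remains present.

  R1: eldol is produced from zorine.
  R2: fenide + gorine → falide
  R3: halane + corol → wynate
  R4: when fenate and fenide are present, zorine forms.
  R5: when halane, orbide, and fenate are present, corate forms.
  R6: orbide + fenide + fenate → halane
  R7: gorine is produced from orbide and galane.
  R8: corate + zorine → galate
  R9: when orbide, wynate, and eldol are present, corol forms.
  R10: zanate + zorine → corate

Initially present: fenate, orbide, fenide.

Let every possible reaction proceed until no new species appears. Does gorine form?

gorine would need orbide and galane (R7), but galane never forms.

No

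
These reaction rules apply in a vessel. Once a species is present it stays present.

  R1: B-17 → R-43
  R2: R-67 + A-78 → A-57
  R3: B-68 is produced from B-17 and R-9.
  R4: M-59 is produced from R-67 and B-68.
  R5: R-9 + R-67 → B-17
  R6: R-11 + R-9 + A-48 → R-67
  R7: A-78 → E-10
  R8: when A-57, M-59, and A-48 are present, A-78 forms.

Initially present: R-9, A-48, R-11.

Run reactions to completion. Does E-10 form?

E-10 would need A-78 (R7), but A-78 never forms.

No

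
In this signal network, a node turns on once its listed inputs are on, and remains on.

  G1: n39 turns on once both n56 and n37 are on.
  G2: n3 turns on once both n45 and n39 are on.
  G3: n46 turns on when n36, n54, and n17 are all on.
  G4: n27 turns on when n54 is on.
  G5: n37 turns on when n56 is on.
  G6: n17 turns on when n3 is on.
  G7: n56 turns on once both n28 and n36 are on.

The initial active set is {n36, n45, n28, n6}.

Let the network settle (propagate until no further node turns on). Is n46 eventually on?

No

n46 would need n36, n54, and n17 (G3), but n54 never turns on.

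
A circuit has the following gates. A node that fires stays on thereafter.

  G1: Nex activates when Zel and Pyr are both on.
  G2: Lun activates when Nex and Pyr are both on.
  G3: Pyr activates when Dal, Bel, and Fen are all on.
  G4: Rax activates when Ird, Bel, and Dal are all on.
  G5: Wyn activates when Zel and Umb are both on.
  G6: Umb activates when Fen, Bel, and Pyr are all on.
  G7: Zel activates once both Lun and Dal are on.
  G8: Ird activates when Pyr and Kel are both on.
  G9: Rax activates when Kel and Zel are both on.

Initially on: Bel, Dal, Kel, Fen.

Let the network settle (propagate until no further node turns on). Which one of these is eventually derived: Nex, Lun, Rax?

Rax

Dal, Bel, and Fen are on, so Pyr activates (G3).
Pyr and Kel are on, so Ird activates (G8).
Ird, Bel, and Dal are on, so Rax activates (G4).
Nex would need Zel and Pyr (G1), but Zel never turns on. Lun would need Nex and Pyr (G2), but Nex never turns on.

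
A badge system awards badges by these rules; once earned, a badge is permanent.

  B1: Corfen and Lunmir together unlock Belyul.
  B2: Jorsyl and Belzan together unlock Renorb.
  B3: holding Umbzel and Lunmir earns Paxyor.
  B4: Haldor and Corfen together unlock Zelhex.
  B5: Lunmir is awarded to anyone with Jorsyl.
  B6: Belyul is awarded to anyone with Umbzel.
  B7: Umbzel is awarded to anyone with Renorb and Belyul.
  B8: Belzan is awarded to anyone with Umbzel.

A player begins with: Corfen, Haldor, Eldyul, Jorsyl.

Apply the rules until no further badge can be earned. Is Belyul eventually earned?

With Jorsyl, Lunmir is earned (B5).
With Corfen and Lunmir, Belyul is earned (B1).

Yes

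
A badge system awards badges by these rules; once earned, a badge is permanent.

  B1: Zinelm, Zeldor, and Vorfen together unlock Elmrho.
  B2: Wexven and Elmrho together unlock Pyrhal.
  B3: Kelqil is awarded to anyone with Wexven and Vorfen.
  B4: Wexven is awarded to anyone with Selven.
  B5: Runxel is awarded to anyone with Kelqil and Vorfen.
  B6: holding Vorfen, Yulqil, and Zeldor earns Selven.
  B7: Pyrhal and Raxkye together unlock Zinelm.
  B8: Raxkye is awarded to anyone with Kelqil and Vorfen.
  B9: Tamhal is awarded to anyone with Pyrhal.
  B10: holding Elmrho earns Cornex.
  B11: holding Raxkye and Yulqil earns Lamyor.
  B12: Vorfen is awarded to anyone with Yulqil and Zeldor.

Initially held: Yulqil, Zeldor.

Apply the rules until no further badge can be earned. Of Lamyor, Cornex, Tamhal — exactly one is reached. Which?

Lamyor

With Yulqil and Zeldor, Vorfen is earned (B12).
With Vorfen, Yulqil, and Zeldor, Selven is earned (B6).
With Selven, Wexven is earned (B4).
With Wexven and Vorfen, Kelqil is earned (B3).
With Kelqil and Vorfen, Raxkye is earned (B8).
With Raxkye and Yulqil, Lamyor is earned (B11).
Tamhal would need Pyrhal (B9), but Pyrhal is never earned. Cornex would need Elmrho (B10), but Elmrho is never earned.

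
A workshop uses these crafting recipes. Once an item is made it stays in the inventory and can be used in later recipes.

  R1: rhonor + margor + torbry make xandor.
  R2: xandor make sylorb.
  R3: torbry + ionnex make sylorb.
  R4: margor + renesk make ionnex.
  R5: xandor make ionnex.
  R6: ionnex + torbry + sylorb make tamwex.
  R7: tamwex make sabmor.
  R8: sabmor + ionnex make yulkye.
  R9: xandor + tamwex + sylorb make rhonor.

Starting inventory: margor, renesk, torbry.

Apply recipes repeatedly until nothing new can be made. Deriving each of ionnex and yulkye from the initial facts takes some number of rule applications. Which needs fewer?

ionnex

ionnex: Using R4, margor and renesk make ionnex. [1 rule application]
yulkye: margor + renesk → ionnex (R4). torbry + ionnex → sylorb (R3). Using R6, ionnex, torbry, and sylorb make tamwex. Using R7, tamwex makes sabmor. Using R8, sabmor and ionnex make yulkye. [5 rule applications]
ionnex needs fewer.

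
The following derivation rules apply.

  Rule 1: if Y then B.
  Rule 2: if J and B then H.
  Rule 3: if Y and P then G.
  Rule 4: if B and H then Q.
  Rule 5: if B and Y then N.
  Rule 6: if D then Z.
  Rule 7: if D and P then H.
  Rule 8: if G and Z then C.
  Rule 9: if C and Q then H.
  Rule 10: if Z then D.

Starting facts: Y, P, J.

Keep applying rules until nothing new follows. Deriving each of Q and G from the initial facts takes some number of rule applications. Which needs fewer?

G: Y and P hold, so G follows (Rule 3). [1 rule application]
Q: Y holds, so B follows (Rule 1). From J and B, Rule 2 gives H. B and H hold, so Q follows (Rule 4). [3 rule applications]
G needs fewer.

G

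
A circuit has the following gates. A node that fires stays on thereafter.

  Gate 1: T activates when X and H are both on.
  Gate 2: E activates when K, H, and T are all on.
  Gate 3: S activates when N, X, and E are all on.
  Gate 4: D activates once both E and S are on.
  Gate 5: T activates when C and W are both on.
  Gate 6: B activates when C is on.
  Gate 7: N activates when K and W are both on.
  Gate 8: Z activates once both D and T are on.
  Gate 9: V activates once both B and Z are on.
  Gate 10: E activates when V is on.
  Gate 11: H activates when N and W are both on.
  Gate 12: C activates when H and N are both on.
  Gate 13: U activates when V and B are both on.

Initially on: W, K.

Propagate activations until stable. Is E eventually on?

K and W are on, so N activates (Gate 7).
Gate 11: N and W on → H on.
Gate 12: H and N on → C on.
C and W are on, so T activates (Gate 5).
Gate 2: K, H, and T on → E on.

Yes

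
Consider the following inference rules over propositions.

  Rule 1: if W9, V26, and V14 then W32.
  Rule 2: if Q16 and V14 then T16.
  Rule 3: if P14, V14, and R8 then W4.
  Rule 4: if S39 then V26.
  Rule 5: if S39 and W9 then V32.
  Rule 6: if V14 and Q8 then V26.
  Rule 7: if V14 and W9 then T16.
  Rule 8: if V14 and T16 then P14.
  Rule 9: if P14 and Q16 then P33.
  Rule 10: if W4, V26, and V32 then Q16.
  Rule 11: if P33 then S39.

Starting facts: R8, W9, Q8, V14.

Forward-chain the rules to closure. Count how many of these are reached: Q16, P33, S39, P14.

1

V14 and W9 hold, so T16 follows (Rule 7).
From V14 and T16, Rule 8 gives P14.
Q16 would need W4, V26, and V32 (Rule 10), but V32 is never established.
P33 would need P14 and Q16 (Rule 9), but Q16 is never established.
S39 would need P33 (Rule 11), but P33 is never established.
P14: reached.
Reached: P14 — 1 of the 4.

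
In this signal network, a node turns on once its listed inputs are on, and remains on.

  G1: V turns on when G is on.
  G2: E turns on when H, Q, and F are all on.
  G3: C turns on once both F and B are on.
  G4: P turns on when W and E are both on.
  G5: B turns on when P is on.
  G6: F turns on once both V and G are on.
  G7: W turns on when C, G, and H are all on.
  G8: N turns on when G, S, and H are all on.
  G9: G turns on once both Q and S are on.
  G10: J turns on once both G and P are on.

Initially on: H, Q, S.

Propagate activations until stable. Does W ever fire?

W would need C, G, and H (G7), but C never turns on.

No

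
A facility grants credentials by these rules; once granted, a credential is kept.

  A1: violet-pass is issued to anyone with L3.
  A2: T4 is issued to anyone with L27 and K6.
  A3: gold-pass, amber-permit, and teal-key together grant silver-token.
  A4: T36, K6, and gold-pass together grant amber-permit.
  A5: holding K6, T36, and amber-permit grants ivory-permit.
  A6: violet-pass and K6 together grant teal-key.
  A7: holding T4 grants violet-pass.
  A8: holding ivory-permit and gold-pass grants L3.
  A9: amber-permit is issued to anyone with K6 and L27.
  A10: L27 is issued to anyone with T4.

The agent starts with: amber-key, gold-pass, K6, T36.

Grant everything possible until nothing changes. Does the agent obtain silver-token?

Holding T36, K6, and gold-pass grants amber-permit (A4).
Holding K6, T36, and amber-permit grants ivory-permit (A5).
Holding ivory-permit and gold-pass grants L3 (A8).
Holding L3 grants violet-pass (A1).
Holding violet-pass and K6 grants teal-key (A6).
Holding gold-pass, amber-permit, and teal-key grants silver-token (A3).

Yes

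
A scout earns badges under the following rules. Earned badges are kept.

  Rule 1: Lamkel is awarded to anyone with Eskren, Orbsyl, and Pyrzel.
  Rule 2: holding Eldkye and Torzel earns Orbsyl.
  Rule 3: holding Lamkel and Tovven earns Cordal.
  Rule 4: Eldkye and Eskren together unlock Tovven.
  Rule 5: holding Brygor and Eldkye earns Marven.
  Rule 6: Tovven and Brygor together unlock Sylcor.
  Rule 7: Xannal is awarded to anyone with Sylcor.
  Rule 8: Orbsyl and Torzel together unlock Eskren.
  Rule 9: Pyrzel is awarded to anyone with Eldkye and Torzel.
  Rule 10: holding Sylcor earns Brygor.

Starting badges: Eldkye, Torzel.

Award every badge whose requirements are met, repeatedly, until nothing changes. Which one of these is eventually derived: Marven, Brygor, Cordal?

With Eldkye and Torzel, Pyrzel is earned (Rule 9).
With Eldkye and Torzel, Orbsyl is earned (Rule 2).
With Orbsyl and Torzel, Eskren is earned (Rule 8).
With Eskren, Orbsyl, and Pyrzel, Lamkel is earned (Rule 1).
With Eldkye and Eskren, Tovven is earned (Rule 4).
With Lamkel and Tovven, Cordal is earned (Rule 3).
Marven would need Brygor and Eldkye (Rule 5), but Brygor is never earned. Brygor would need Sylcor (Rule 10), but Sylcor is never earned.

Cordal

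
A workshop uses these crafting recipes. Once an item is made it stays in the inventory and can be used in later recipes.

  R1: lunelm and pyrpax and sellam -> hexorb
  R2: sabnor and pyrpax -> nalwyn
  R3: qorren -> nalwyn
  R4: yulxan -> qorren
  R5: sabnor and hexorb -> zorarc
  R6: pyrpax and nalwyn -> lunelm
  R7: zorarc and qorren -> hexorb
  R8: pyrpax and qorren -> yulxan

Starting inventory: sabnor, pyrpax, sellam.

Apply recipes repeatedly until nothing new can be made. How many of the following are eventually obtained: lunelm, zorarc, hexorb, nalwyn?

sabnor and pyrpax -> nalwyn (R2).
pyrpax and nalwyn -> lunelm (R6).
lunelm and pyrpax and sellam -> hexorb (R1).
Using R5, sabnor and hexorb make zorarc.
lunelm: reached.
zorarc: reached.
hexorb: reached.
nalwyn: reached.
All 4 are reached.

4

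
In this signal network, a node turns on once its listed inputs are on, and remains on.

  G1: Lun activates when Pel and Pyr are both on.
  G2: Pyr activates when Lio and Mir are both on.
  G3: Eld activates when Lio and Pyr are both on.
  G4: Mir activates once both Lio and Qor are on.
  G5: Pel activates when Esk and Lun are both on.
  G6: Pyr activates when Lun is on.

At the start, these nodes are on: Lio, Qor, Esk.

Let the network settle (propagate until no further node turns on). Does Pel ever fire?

Pel would need Esk and Lun (G5), but Lun never turns on.

No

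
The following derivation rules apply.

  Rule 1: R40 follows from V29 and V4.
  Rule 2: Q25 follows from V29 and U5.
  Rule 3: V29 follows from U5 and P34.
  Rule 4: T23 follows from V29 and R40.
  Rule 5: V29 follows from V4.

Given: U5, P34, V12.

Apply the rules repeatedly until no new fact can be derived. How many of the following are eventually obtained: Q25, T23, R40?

From U5 and P34, Rule 3 gives V29.
From V29 and U5, Rule 2 gives Q25.
Q25: reached.
T23 would need V29 and R40 (Rule 4), but R40 is never established.
R40 would need V29 and V4 (Rule 1), but V4 is never established.
Reached: Q25 — 1 of the 3.

1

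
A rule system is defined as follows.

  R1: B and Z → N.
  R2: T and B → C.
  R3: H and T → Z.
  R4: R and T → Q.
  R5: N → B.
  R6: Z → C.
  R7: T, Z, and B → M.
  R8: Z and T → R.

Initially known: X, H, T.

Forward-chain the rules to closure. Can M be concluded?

No

M would need T, Z, and B (R7), but B is never established.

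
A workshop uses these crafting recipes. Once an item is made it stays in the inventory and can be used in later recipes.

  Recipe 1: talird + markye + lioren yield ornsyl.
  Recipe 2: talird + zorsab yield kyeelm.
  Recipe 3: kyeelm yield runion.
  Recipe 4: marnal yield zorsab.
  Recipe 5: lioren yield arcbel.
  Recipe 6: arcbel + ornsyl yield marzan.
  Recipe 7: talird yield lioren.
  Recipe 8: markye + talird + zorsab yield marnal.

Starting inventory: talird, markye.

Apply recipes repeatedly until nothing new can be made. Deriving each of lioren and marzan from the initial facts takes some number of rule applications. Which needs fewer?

lioren

lioren: Using Recipe 7, talird makes lioren. [1 rule application]
marzan: Using Recipe 7, talird makes lioren. Using Recipe 1, talird, markye, and lioren make ornsyl. lioren → arcbel (Recipe 5). arcbel + ornsyl → marzan (Recipe 6). [4 rule applications]
lioren needs fewer.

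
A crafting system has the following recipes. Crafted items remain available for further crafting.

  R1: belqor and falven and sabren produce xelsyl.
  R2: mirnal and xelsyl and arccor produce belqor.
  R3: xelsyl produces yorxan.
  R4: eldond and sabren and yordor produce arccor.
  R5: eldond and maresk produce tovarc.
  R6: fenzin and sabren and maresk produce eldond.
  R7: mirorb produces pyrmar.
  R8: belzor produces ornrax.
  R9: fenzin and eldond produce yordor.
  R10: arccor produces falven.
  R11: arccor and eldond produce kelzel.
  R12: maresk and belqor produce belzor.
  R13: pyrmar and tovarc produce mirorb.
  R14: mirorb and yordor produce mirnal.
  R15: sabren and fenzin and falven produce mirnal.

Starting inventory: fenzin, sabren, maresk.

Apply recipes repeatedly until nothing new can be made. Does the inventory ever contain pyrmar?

No

pyrmar would need mirorb (R7), but mirorb is never obtained.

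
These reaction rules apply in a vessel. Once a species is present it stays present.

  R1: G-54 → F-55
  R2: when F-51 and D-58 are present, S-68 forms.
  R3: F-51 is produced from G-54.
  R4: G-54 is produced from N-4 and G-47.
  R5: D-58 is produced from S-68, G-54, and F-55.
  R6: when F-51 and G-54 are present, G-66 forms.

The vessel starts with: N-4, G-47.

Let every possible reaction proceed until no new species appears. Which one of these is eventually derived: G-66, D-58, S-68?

G-66

N-4 and G-47 present → G-54 forms (R4).
G-54 present → F-51 forms (R3).
F-51 and G-54 present → G-66 forms (R6).
D-58 would need S-68, G-54, and F-55 (R5), but S-68 never forms. S-68 would need F-51 and D-58 (R2), but D-58 never forms.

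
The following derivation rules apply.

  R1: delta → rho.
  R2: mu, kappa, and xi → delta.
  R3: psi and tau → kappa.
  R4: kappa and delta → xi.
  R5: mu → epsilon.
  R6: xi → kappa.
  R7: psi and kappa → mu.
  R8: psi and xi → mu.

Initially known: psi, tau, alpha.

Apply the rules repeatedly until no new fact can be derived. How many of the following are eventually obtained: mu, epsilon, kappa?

psi and tau hold, so kappa follows (R3).
psi and kappa hold, so mu follows (R7).
From mu, R5 gives epsilon.
mu: reached.
epsilon: reached.
kappa: reached.
All 3 are reached.

3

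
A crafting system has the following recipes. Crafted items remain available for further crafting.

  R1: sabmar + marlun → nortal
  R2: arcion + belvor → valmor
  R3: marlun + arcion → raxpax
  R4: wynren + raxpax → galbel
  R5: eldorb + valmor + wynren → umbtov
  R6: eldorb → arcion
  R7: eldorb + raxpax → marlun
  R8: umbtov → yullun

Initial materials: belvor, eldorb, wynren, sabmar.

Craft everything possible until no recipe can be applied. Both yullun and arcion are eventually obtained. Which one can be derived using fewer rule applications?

arcion

arcion: Using R6, eldorb makes arcion. [1 rule application]
yullun: Using R6, eldorb makes arcion. Using R2, arcion and belvor make valmor. Using R5, eldorb, valmor, and wynren make umbtov. Using R8, umbtov makes yullun. [4 rule applications]
arcion needs fewer.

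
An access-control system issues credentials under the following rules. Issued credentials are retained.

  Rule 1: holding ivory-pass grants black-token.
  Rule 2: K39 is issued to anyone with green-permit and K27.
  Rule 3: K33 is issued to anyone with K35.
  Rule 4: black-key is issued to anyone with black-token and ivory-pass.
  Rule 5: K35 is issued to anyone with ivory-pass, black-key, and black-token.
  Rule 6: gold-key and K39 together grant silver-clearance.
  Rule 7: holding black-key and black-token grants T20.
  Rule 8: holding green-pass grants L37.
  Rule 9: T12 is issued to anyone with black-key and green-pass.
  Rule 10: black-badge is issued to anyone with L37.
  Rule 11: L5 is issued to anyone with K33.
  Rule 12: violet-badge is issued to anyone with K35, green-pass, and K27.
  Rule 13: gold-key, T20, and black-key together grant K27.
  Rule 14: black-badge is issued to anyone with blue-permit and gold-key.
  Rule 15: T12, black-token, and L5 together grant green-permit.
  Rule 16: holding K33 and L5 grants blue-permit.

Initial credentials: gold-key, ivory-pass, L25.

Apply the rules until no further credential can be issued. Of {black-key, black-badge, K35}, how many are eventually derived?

3

Holding ivory-pass grants black-token (Rule 1).
Holding black-token and ivory-pass grants black-key (Rule 4).
Holding ivory-pass, black-key, and black-token grants K35 (Rule 5).
Holding K35 grants K33 (Rule 3).
Holding K33 grants L5 (Rule 11).
Holding K33 and L5 grants blue-permit (Rule 16).
Holding blue-permit and gold-key grants black-badge (Rule 14).
black-key: reached.
black-badge: reached.
K35: reached.
All 3 are reached.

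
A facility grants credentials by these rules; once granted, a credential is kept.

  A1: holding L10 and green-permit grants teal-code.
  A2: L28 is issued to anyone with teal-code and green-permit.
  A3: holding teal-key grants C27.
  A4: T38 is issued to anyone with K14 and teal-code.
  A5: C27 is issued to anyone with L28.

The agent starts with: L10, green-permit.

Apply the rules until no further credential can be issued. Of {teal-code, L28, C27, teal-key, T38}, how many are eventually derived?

Holding L10 and green-permit grants teal-code (A1).
Holding teal-code and green-permit grants L28 (A2).
Holding L28 grants C27 (A5).
teal-code: reached.
L28: reached.
C27: reached.
No rule produces teal-key, and it is not given.
T38 would need K14 and teal-code (A4), but K14 is never granted.
Reached: teal-code, L28, and C27 — 3 of the 5.

3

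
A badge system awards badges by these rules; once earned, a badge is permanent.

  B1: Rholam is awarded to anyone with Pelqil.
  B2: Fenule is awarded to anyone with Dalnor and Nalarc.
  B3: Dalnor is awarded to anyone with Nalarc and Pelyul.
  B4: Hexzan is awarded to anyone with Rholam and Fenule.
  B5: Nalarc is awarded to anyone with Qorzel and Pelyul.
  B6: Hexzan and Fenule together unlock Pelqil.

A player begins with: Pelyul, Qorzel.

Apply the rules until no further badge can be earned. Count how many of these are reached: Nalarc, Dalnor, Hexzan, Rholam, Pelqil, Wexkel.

2

With Qorzel and Pelyul, Nalarc is earned (B5).
With Nalarc and Pelyul, Dalnor is earned (B3).
Nalarc: reached.
Dalnor: reached.
Hexzan would need Rholam and Fenule (B4), but Rholam is never earned.
Rholam would need Pelqil (B1), but Pelqil is never earned.
Pelqil would need Hexzan and Fenule (B6), but Hexzan is never earned.
No rule produces Wexkel, and it is not given.
Reached: Nalarc and Dalnor — 2 of the 6.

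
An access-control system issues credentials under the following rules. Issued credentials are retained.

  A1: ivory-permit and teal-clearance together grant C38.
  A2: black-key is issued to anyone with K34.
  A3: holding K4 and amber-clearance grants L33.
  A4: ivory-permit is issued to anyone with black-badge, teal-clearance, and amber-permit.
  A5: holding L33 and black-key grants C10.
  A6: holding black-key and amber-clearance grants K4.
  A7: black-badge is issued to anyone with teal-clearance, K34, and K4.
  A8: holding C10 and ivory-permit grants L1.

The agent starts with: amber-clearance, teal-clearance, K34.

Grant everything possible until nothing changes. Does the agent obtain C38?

C38 would need ivory-permit and teal-clearance (A1), but ivory-permit is never granted.

No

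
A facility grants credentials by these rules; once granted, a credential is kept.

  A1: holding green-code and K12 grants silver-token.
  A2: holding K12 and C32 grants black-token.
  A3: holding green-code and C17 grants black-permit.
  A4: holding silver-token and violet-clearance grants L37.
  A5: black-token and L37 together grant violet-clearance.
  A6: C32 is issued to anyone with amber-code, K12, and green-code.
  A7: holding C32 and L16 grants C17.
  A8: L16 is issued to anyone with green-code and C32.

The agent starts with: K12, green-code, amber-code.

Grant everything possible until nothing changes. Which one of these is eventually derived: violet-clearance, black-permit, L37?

black-permit

Holding amber-code, K12, and green-code grants C32 (A6).
Holding green-code and C32 grants L16 (A8).
Holding C32 and L16 grants C17 (A7).
Holding green-code and C17 grants black-permit (A3).
L37 would need silver-token and violet-clearance (A4), but violet-clearance is never granted. violet-clearance would need black-token and L37 (A5), but L37 is never granted.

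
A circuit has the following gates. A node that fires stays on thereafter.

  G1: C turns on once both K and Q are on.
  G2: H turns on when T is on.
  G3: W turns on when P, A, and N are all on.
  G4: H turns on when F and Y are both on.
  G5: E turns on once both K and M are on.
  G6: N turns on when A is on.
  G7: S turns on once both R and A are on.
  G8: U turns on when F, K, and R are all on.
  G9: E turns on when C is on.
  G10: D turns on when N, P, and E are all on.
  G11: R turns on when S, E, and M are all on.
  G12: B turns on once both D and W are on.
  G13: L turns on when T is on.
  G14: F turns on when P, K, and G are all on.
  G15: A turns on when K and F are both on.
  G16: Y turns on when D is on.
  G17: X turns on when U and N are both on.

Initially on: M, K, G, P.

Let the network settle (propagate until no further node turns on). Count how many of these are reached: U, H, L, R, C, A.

P, K, and G are on, so F turns on (G14).
K and M are on, so E turns on (G5).
G15: K and F on → A on.
A is on, so N turns on (G6).
G10: N, P, and E on → D on.
G16: D on → Y on.
G4: F and Y on → H on.
U would need F, K, and R (G8), but R never turns on.
H: reached.
L would need T (G13), but T never turns on.
R would need S, E, and M (G11), but S never turns on.
C would need K and Q (G1), but Q never turns on.
A: reached.
Reached: H and A — 2 of the 6.

2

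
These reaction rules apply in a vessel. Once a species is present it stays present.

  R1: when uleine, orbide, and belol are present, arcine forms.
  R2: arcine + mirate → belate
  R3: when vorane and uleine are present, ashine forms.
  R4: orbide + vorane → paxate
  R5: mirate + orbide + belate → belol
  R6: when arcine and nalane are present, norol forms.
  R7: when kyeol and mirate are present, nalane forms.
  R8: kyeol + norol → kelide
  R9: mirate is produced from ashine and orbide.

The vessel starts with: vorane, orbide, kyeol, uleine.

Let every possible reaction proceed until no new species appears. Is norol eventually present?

norol would need arcine and nalane (R6), but arcine never forms.

No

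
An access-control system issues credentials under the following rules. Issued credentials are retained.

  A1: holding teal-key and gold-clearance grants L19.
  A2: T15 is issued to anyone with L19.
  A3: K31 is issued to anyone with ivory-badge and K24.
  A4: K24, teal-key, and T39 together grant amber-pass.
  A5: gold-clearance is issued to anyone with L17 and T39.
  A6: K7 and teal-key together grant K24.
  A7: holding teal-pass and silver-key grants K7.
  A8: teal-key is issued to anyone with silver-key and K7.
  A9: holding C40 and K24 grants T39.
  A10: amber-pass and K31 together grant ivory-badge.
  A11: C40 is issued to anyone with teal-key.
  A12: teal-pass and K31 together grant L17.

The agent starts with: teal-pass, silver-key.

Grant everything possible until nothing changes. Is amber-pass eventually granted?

Yes

Holding teal-pass and silver-key grants K7 (A7).
Holding silver-key and K7 grants teal-key (A8).
Holding K7 and teal-key grants K24 (A6).
Holding teal-key grants C40 (A11).
Holding C40 and K24 grants T39 (A9).
Holding K24, teal-key, and T39 grants amber-pass (A4).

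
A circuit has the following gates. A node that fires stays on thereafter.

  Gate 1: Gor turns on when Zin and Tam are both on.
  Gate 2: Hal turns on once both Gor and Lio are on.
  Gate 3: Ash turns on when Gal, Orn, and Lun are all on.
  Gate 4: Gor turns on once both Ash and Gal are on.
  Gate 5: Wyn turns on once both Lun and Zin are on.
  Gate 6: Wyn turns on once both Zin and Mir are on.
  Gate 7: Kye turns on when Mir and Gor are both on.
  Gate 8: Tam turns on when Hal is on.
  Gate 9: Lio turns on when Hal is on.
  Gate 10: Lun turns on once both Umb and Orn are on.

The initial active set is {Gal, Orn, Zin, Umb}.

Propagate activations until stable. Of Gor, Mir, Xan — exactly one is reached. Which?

Umb and Orn are on, so Lun turns on (Gate 10).
Gal, Orn, and Lun are on, so Ash turns on (Gate 3).
Gate 4: Ash and Gal on → Gor on.
No rule produces Xan, and it is not given. No rule produces Mir, and it is not given.

Gor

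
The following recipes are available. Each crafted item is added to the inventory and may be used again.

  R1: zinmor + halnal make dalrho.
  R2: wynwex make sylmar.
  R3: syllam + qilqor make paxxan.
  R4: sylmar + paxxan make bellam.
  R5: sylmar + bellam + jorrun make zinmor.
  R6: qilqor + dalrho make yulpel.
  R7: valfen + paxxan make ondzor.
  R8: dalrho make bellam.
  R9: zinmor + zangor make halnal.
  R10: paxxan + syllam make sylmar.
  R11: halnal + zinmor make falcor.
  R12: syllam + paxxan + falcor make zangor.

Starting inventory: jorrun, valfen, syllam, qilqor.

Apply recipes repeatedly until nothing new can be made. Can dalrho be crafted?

dalrho would need zinmor and halnal (R1), but halnal is never obtained.

No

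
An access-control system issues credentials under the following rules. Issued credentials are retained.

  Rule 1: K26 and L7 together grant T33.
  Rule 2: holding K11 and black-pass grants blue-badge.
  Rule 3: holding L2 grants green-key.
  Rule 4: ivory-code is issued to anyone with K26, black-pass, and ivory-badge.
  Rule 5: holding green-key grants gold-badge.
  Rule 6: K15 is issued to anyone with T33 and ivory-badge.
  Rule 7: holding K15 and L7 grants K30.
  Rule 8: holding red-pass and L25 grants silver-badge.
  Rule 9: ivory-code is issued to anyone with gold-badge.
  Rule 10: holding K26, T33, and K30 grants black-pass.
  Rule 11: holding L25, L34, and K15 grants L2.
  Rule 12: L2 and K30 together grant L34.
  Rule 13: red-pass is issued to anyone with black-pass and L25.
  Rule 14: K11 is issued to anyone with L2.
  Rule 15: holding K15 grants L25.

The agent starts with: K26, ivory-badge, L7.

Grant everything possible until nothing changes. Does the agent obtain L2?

L2 would need L25, L34, and K15 (Rule 11), but L34 is never granted.

No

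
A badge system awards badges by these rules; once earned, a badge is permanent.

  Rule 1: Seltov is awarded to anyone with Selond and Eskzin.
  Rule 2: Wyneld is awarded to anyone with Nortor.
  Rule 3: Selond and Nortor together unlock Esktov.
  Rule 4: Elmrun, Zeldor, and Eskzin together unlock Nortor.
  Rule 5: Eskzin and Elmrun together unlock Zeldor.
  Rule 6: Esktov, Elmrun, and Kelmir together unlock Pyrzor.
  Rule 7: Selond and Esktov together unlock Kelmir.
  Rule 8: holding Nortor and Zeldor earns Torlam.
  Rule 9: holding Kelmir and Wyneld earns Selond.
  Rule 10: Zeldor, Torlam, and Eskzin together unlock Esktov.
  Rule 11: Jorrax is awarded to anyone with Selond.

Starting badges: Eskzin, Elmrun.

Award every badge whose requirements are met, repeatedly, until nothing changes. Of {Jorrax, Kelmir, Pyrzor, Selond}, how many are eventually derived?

Jorrax would need Selond (Rule 11), but Selond is never earned.
Kelmir would need Selond and Esktov (Rule 7), but Selond is never earned.
Pyrzor would need Esktov, Elmrun, and Kelmir (Rule 6), but Kelmir is never earned.
Selond would need Kelmir and Wyneld (Rule 9), but Kelmir is never earned.
None of the 4 are reached.

0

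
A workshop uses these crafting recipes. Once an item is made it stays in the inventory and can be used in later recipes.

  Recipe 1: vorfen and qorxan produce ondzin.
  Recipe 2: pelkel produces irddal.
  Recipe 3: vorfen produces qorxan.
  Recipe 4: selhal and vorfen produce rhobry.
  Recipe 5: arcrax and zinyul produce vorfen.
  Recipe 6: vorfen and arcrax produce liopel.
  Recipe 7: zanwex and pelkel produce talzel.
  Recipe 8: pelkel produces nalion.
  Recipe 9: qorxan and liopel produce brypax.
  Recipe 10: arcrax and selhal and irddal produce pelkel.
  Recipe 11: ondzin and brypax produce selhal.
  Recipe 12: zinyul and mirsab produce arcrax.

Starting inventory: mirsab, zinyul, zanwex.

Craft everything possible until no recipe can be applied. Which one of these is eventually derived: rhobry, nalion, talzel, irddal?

Using Recipe 12, zinyul and mirsab make arcrax.
arcrax and zinyul → vorfen (Recipe 5).
vorfen → qorxan (Recipe 3).
vorfen and arcrax → liopel (Recipe 6).
Using Recipe 1, vorfen and qorxan make ondzin.
Using Recipe 9, qorxan and liopel make brypax.
ondzin and brypax → selhal (Recipe 11).
selhal and vorfen → rhobry (Recipe 4).
irddal would need pelkel (Recipe 2), but pelkel is never obtained. talzel would need zanwex and pelkel (Recipe 7), but pelkel is never obtained. nalion would need pelkel (Recipe 8), but pelkel is never obtained.

rhobry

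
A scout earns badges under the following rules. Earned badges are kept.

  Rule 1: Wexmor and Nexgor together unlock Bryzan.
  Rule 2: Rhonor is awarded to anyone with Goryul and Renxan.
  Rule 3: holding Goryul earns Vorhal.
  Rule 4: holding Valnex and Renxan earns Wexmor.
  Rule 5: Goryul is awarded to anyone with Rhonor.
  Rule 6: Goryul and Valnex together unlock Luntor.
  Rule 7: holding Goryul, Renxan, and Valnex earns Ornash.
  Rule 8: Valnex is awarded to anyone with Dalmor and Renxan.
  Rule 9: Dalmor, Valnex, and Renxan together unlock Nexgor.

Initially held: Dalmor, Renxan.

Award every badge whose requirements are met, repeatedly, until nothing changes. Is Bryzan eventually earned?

With Dalmor and Renxan, Valnex is earned (Rule 8).
With Dalmor, Valnex, and Renxan, Nexgor is earned (Rule 9).
With Valnex and Renxan, Wexmor is earned (Rule 4).
With Wexmor and Nexgor, Bryzan is earned (Rule 1).

Yes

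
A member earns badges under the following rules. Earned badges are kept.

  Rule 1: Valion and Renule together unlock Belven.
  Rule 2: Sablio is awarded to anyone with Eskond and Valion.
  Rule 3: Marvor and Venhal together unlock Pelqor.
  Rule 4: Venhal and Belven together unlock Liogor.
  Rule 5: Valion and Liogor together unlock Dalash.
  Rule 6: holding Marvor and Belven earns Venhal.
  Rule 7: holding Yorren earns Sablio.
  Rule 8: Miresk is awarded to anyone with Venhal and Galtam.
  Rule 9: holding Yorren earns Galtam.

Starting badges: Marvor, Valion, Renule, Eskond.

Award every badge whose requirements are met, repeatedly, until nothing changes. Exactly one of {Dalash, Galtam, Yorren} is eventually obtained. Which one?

With Valion and Renule, Belven is earned (Rule 1).
With Marvor and Belven, Venhal is earned (Rule 6).
With Venhal and Belven, Liogor is earned (Rule 4).
With Valion and Liogor, Dalash is earned (Rule 5).
No rule produces Yorren, and it is not given. Galtam would need Yorren (Rule 9), but Yorren is never earned.

Dalash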